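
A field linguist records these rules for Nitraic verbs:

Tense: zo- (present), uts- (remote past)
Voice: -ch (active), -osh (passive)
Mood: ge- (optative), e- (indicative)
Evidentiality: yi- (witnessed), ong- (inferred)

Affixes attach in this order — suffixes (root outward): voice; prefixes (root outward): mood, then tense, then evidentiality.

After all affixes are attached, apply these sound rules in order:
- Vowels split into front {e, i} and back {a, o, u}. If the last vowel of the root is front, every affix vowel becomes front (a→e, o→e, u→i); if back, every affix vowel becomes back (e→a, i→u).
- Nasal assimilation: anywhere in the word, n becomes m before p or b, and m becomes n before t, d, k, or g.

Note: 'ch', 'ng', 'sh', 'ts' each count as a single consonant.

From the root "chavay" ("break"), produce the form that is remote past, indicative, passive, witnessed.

yuutsachavayosh

Attach mood indicative e- → echavay.
Attach tense remote past uts- → utsechavay.
Attach evidentiality witnessed yi- → yiutsechavay.
Attach voice passive -osh → yiutsechavayosh.
Apply vowel harmony: yiutsechavayosh → yuutsachavayosh.
Nasal assimilation: no change.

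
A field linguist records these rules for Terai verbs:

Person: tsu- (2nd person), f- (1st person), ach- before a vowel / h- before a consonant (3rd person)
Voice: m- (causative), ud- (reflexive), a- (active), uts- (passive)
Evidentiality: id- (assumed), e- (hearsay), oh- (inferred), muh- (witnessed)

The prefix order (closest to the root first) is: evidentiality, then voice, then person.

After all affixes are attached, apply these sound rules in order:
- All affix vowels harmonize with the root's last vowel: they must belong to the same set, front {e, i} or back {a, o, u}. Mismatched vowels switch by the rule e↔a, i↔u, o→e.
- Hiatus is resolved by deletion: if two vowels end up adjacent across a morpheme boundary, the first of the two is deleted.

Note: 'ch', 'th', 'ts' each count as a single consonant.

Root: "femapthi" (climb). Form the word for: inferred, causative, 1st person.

Attach evidentiality inferred oh- → ohfemapthi.
Attach voice causative m- → mohfemapthi.
Attach person 1st person f- → fmohfemapthi.
Apply vowel harmony: fmohfemapthi → fmehfemapthi.
Vowel deletion: no change.

fmehfemapthi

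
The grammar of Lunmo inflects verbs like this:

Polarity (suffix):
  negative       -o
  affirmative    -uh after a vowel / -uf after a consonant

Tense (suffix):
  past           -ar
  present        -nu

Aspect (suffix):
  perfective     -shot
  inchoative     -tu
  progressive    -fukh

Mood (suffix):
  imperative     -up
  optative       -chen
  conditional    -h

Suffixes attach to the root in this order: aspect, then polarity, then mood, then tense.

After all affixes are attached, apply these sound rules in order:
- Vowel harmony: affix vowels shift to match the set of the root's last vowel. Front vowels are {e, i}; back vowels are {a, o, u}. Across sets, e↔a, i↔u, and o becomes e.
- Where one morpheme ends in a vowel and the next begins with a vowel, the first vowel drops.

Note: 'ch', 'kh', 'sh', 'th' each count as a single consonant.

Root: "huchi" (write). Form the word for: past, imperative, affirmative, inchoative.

huchitihiper

Attach aspect inchoative -tu → huchitu.
Attach polarity affirmative -uh (after vowel 'u') → huchituuh.
Attach mood imperative -up → huchituuhup.
Attach tense past -ar → huchituuhupar.
Apply vowel harmony: huchituuhupar → huchitiihiper.
Apply vowel deletion: huchitiihiper → huchitihiper.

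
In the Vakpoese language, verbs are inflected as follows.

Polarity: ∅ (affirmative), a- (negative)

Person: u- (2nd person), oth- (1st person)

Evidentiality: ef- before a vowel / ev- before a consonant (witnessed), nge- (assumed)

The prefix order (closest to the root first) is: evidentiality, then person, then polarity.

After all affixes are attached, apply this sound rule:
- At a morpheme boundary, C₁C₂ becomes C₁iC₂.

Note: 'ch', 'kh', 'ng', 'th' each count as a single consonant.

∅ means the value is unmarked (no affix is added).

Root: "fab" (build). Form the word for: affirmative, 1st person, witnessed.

othevifab

Attach evidentiality witnessed ev- (before consonant 'f') → evfab.
Attach person 1st person oth- → othevfab.
polarity = affirmative: zero marking, form stays othevfab.
Apply epenthesis: othevfab → othevifab.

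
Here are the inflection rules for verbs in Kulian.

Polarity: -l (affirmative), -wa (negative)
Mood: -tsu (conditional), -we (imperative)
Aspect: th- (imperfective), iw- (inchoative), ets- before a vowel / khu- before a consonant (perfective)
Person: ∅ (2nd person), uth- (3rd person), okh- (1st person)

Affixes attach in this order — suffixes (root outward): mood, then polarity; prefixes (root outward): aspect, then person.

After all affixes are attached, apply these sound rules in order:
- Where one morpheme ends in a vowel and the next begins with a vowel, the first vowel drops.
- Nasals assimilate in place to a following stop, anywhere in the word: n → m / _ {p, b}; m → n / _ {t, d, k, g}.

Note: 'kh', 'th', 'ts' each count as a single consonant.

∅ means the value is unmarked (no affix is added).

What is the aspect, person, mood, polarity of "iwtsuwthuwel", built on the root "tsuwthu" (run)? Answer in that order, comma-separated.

Segment: iw-tsuwthu-we-l.
aspect: iw- → inchoative.
person: ∅ → 2nd person.
mood: -we → imperative.
polarity: -l → affirmative.

inchoative, 2nd person, imperative, affirmative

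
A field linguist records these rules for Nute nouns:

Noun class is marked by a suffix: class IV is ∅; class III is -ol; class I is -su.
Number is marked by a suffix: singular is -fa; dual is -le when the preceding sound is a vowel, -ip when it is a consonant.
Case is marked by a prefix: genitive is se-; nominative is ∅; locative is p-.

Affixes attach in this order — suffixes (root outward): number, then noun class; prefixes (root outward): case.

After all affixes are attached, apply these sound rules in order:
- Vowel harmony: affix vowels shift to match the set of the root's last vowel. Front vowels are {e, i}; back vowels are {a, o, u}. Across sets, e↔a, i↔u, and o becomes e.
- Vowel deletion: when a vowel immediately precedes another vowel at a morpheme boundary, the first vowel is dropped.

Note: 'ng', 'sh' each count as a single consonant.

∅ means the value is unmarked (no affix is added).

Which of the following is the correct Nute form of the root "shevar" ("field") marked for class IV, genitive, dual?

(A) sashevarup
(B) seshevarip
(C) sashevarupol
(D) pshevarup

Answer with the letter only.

Attach case genitive se- → seshevar.
Attach number dual -ip (after consonant 'r') → seshevarip.
noun class = class IV: zero marking, form stays seshevarip.
Apply vowel harmony: seshevarip → sashevarup.
Vowel deletion: no change.
So the correct form is sashevarup, option (A).
(C) sashevarupol is wrong: it uses class III instead of class IV for noun class.
(D) pshevarup is wrong: it uses locative instead of genitive for case.
(B) seshevarip is wrong: it fails to apply the sound rule(s).

A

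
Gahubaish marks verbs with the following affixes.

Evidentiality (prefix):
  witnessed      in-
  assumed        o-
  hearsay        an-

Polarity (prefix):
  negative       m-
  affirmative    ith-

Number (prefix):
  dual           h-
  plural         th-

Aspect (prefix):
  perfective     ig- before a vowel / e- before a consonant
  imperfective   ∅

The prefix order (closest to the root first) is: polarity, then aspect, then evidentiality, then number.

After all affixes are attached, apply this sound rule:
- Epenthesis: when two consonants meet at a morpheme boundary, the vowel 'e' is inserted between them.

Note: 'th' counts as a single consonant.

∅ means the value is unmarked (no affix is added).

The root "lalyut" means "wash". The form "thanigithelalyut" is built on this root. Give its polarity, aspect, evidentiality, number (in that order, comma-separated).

Segment: th-an-ig-ith-lalyut.
polarity: ith- → affirmative.
aspect: ig/e- → perfective.
evidentiality: an- → hearsay.
number: th- → plural.

affirmative, perfective, hearsay, plural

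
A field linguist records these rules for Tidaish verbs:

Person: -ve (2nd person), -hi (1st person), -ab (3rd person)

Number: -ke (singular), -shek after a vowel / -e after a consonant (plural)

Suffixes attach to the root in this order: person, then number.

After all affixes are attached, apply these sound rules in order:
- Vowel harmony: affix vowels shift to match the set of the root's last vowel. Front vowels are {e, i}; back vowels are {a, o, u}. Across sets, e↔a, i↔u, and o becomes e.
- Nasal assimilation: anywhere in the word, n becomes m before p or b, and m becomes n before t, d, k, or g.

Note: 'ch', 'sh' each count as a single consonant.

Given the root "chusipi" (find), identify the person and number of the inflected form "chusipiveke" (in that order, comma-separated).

2nd person, singular

Segment: chusipi-ve-ke.
person: -ve → 2nd person.
number: -ke → singular.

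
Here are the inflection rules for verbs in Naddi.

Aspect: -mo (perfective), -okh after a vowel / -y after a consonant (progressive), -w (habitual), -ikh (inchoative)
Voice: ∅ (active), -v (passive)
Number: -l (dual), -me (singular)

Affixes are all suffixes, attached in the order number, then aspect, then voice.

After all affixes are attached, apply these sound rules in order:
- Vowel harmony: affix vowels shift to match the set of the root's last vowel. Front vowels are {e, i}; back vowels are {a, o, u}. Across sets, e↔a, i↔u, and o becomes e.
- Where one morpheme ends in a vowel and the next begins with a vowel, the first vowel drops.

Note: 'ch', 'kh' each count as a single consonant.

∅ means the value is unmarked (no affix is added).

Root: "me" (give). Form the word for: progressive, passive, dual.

Attach number dual -l → mel.
Attach aspect progressive -y (after consonant 'l') → mely.
Attach voice passive -v → melyv.
Vowel harmony: no change.
Vowel deletion: no change.

melyv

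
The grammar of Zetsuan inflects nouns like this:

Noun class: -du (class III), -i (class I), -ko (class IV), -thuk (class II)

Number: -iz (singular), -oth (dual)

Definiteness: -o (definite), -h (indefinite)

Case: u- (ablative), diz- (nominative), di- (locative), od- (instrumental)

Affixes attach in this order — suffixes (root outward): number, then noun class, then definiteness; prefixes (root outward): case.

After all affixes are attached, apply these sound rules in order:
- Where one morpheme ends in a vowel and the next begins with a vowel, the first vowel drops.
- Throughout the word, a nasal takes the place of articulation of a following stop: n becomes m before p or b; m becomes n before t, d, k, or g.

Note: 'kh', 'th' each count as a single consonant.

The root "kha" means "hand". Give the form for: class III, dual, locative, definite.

dikhothdo

Attach number dual -oth → khaoth.
Attach case locative di- → dikhaoth.
Attach noun class class III -du → dikhaothdu.
Attach definiteness definite -o → dikhaothduo.
Apply vowel deletion: dikhaothduo → dikhothdo.
Nasal assimilation: no change.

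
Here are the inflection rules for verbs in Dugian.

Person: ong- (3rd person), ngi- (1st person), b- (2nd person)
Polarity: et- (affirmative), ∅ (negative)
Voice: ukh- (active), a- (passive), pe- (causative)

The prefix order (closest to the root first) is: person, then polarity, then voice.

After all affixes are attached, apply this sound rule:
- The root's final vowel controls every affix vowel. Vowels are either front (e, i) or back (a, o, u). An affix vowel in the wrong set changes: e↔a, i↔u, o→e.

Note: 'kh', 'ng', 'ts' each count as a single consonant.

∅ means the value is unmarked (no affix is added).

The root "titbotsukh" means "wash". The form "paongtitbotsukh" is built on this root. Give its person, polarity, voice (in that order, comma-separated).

Segment: pe-ong-titbotsukh.
person: ong- → 3rd person.
polarity: ∅ → negative.
voice: pe- → causative.

3rd person, negative, causative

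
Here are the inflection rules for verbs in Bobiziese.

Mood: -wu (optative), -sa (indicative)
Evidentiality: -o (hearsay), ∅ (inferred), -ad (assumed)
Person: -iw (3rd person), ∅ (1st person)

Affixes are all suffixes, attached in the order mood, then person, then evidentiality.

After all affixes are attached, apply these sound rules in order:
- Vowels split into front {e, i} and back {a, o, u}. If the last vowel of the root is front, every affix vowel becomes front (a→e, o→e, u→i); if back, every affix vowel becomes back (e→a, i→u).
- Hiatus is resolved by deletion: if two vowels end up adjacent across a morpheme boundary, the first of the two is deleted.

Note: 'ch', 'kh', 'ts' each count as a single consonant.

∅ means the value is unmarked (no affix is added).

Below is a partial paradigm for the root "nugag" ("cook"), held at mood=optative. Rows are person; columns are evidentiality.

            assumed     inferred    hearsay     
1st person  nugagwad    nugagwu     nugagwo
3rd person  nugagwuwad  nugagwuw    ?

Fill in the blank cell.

Attach mood optative -wu → nugagwu.
Attach person 3rd person -iw → nugagwuiw.
Attach evidentiality hearsay -o → nugagwuiwo.
Apply vowel harmony: nugagwuiwo → nugagwuuwo.
Apply vowel deletion: nugagwuuwo → nugagwuwo.

nugagwuwo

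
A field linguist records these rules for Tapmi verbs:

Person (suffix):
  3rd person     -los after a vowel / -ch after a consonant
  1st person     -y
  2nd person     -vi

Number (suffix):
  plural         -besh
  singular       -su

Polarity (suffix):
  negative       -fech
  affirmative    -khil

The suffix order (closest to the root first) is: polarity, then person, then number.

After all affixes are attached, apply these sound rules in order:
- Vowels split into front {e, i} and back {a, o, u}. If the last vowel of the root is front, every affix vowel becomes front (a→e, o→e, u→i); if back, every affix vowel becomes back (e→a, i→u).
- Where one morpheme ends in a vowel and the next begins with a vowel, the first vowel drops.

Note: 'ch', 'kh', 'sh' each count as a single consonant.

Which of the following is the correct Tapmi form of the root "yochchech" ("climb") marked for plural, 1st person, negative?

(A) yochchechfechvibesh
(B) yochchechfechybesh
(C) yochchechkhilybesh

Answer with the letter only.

B

Attach polarity negative -fech → yochchechfech.
Attach person 1st person -y → yochchechfechy.
Attach number plural -besh → yochchechfechybesh.
Vowel harmony: no change.
Vowel deletion: no change.
So the correct form is yochchechfechybesh, option (B).
(C) yochchechkhilybesh is wrong: it uses affirmative instead of negative for polarity.
(A) yochchechfechvibesh is wrong: it uses 2nd person instead of 1st person for person.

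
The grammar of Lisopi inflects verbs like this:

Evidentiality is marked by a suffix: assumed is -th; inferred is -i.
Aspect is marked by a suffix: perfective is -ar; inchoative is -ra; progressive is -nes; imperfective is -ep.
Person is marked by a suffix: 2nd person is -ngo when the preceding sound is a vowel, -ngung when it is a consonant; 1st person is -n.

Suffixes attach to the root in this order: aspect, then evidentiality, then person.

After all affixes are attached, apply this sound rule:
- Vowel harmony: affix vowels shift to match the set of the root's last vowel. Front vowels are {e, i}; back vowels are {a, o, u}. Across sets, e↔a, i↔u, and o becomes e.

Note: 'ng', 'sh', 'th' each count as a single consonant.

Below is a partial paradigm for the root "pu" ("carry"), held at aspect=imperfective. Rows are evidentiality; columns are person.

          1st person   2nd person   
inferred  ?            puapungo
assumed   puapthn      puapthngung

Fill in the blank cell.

puapun

Attach aspect imperfective -ep → puep.
Attach evidentiality inferred -i → puepi.
Attach person 1st person -n → puepin.
Apply vowel harmony: puepin → puapun.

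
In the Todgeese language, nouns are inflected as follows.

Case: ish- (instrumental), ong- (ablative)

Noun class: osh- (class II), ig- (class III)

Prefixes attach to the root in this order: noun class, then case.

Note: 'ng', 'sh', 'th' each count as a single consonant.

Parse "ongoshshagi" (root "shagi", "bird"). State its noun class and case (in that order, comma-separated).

Segment: ong-osh-shagi.
noun class: osh- → class II.
case: ong- → ablative.

class II, ablative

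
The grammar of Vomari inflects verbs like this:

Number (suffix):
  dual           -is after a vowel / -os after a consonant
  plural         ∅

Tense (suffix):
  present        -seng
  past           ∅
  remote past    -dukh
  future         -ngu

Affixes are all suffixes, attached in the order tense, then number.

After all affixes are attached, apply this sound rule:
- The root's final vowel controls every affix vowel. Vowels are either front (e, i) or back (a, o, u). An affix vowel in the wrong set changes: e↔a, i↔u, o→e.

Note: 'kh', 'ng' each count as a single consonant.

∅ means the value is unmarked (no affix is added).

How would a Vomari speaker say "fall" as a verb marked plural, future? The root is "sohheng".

sohhengngi

Attach tense future -ngu → sohhengngu.
number = plural: zero marking, form stays sohhengngu.
Apply vowel harmony: sohhengngu → sohhengngi.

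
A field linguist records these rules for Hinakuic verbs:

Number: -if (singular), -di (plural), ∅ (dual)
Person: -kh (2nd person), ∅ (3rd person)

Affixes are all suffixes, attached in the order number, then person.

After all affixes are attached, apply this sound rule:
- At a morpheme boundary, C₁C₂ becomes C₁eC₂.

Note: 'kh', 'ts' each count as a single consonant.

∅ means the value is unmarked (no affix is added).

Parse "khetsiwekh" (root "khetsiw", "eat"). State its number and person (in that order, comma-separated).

dual, 2nd person

Segment: khetsiw-kh.
number: ∅ → dual.
person: -kh → 2nd person.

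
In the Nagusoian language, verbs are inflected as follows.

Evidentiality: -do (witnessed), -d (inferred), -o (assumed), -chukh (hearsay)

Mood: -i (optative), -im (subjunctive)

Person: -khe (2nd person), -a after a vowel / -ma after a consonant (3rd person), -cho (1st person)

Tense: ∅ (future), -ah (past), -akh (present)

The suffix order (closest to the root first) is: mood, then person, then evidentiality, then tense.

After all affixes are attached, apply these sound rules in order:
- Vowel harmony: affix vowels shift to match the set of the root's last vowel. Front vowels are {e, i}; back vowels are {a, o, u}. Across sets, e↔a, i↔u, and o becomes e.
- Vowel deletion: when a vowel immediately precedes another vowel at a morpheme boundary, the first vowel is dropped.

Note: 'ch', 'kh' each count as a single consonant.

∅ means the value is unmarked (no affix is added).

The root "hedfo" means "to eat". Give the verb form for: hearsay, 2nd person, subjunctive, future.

hedfumkhachukh

Attach mood subjunctive -im → hedfoim.
Attach person 2nd person -khe → hedfoimkhe.
Attach evidentiality hearsay -chukh → hedfoimkhechukh.
tense = future: zero marking, form stays hedfoimkhechukh.
Apply vowel harmony: hedfoimkhechukh → hedfoumkhachukh.
Apply vowel deletion: hedfoumkhachukh → hedfumkhachukh.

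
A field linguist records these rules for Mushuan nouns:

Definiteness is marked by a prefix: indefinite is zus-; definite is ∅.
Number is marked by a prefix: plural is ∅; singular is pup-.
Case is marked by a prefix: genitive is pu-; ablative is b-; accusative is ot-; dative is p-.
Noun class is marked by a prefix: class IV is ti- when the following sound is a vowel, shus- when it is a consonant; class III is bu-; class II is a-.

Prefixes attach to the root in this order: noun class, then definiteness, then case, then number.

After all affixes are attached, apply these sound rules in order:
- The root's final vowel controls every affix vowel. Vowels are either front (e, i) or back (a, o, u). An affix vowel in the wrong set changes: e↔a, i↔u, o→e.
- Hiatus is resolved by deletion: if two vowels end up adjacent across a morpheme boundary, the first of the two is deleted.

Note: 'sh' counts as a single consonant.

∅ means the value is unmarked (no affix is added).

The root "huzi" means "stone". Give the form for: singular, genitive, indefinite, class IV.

Attach noun class class IV shus- (before consonant 'h') → shushuzi.
Attach definiteness indefinite zus- → zusshushuzi.
Attach case genitive pu- → puzusshushuzi.
Attach number singular pup- → puppuzusshushuzi.
Apply vowel harmony: puppuzusshushuzi → pippizisshishuzi.
Vowel deletion: no change.

pippizisshishuzi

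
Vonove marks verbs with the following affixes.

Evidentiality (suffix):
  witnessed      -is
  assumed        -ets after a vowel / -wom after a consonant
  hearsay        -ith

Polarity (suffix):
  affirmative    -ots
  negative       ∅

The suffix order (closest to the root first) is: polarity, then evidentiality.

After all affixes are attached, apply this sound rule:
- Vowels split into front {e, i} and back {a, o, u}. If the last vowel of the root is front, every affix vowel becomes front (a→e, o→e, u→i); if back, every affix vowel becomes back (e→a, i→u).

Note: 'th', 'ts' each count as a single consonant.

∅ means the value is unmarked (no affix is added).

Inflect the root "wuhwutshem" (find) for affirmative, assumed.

wuhwutshemetswem

Attach polarity affirmative -ots → wuhwutshemots.
Attach evidentiality assumed -wom (after consonant 'ts') → wuhwutshemotswom.
Apply vowel harmony: wuhwutshemotswom → wuhwutshemetswem.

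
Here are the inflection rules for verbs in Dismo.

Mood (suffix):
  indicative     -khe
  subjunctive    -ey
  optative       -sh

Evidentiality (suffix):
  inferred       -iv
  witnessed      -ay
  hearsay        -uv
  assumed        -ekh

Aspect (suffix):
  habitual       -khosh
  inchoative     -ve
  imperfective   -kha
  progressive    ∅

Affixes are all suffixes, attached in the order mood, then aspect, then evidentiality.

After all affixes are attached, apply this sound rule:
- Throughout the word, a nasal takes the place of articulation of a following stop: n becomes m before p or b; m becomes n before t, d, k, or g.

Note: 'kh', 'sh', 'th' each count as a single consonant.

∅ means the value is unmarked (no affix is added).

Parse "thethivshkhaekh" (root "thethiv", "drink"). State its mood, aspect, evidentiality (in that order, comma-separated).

optative, imperfective, assumed

Segment: thethiv-sh-kha-ekh.
mood: -sh → optative.
aspect: -kha → imperfective.
evidentiality: -ekh → assumed.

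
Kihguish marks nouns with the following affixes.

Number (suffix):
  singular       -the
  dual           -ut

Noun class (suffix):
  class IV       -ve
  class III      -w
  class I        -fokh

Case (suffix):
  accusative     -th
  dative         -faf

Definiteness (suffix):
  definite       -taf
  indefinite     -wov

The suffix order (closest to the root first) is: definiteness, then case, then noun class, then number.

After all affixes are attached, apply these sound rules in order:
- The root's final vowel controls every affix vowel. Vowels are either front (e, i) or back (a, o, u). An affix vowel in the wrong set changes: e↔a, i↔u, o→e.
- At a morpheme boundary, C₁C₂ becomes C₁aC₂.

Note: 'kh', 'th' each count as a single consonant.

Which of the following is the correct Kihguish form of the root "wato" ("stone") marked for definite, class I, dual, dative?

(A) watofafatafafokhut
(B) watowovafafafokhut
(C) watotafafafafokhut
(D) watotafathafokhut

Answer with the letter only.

C

Attach definiteness definite -taf → watotaf.
Attach case dative -faf → watotaffaf.
Attach noun class class I -fokh → watotaffaffokh.
Attach number dual -ut → watotaffaffokhut.
Vowel harmony: no change.
Apply epenthesis: watotaffaffokhut → watotafafafafokhut.
So the correct form is watotafafafafokhut, option (C).
(D) watotafathafokhut is wrong: it uses accusative instead of dative for case.
(B) watowovafafafokhut is wrong: it uses indefinite instead of definite for definiteness.
(A) watofafatafafokhut is wrong: it has the affixes in the wrong order.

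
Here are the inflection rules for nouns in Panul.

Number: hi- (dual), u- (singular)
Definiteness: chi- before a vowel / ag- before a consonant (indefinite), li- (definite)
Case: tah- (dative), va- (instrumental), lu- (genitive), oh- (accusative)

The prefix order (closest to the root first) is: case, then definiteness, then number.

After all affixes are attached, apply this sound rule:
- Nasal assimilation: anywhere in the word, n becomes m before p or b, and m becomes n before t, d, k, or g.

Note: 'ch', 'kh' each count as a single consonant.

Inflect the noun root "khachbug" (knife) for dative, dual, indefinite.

hiagtahkhachbug

Attach case dative tah- → tahkhachbug.
Attach definiteness indefinite ag- (before consonant 't') → agtahkhachbug.
Attach number dual hi- → hiagtahkhachbug.
Nasal assimilation: no change.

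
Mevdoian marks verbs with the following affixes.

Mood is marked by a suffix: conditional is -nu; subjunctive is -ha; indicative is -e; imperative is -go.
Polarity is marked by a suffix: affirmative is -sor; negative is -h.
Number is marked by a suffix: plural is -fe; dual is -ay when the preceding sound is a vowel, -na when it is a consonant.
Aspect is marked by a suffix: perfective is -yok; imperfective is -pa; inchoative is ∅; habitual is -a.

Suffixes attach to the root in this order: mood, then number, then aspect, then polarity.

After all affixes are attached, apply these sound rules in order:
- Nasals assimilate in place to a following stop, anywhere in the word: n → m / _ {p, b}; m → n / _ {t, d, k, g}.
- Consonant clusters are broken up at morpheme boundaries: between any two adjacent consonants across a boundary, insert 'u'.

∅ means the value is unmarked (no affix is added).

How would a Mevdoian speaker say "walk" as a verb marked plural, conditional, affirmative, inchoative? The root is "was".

Attach mood conditional -nu → wasnu.
Attach number plural -fe → wasnufe.
aspect = inchoative: zero marking, form stays wasnufe.
Attach polarity affirmative -sor → wasnufesor.
Nasal assimilation: no change.
Apply epenthesis: wasnufesor → wasunufesor.

wasunufesor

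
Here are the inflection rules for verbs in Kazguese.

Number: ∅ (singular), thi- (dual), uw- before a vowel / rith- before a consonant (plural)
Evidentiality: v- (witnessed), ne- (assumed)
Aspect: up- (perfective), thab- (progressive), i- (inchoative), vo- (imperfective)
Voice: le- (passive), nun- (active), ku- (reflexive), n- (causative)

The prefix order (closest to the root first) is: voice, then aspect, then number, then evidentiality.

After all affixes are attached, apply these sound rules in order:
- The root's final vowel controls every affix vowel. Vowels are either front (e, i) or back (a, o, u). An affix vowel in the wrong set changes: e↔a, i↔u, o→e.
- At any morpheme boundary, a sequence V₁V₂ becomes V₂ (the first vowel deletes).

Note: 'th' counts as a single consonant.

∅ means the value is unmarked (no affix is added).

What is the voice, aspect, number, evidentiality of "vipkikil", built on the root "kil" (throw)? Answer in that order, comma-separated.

reflexive, perfective, singular, witnessed

Segment: v-up-ku-kil.
voice: ku- → reflexive.
aspect: up- → perfective.
number: ∅ → singular.
evidentiality: v- → witnessed.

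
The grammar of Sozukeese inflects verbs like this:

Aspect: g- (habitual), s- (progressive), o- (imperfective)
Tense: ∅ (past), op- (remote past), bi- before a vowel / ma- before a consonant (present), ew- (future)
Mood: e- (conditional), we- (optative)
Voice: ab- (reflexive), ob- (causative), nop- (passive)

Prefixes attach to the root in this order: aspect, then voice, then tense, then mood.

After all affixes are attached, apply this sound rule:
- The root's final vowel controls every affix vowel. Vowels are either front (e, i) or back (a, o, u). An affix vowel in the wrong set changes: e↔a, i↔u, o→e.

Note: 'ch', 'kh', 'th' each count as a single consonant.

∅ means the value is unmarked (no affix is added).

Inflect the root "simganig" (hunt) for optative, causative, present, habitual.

Attach aspect habitual g- → gsimganig.
Attach voice causative ob- → obgsimganig.
Attach tense present bi- (before vowel 'o') → biobgsimganig.
Attach mood optative we- → webiobgsimganig.
Apply vowel harmony: webiobgsimganig → webiebgsimganig.

webiebgsimganig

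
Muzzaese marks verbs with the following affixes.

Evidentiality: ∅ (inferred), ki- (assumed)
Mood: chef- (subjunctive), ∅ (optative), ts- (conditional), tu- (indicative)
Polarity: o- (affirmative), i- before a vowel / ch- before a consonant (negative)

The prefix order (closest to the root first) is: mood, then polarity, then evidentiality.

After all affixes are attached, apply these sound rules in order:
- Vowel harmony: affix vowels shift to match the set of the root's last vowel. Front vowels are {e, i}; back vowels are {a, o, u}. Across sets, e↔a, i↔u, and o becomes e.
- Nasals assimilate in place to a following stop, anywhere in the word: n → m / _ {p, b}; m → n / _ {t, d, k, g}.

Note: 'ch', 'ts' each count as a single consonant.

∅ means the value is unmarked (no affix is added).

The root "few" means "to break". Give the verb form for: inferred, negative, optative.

chfew

mood = optative: zero marking, form stays few.
Attach polarity negative ch- (before consonant 'f') → chfew.
evidentiality = inferred: zero marking, form stays chfew.
Vowel harmony: no change.
Nasal assimilation: no change.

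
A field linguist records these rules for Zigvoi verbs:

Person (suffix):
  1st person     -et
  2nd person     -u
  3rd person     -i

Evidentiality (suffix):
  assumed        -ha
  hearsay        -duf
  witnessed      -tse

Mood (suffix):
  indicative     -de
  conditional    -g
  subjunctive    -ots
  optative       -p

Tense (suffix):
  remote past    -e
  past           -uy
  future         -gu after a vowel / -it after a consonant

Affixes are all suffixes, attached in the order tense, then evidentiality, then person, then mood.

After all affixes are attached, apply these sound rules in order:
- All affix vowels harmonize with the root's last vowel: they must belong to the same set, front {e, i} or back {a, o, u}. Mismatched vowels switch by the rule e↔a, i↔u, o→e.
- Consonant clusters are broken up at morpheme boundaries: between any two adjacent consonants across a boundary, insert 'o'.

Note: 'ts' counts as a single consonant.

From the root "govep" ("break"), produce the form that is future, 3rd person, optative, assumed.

Attach tense future -it (after consonant 'p') → govepit.
Attach evidentiality assumed -ha → govepitha.
Attach person 3rd person -i → govepithai.
Attach mood optative -p → govepithaip.
Apply vowel harmony: govepithaip → govepitheip.
Apply epenthesis: govepitheip → govepitoheip.

govepitoheip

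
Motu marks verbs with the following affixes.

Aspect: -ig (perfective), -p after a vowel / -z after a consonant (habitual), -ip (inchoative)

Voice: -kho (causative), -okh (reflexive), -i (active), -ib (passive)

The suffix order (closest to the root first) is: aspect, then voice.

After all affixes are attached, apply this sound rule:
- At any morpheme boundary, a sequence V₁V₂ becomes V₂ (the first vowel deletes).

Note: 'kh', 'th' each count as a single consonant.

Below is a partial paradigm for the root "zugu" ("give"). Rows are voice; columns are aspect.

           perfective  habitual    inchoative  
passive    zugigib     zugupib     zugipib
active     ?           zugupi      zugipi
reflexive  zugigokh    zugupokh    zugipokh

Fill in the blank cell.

zugigi

Attach aspect perfective -ig → zuguig.
Attach voice active -i → zuguigi.
Apply vowel deletion: zuguigi → zugigi.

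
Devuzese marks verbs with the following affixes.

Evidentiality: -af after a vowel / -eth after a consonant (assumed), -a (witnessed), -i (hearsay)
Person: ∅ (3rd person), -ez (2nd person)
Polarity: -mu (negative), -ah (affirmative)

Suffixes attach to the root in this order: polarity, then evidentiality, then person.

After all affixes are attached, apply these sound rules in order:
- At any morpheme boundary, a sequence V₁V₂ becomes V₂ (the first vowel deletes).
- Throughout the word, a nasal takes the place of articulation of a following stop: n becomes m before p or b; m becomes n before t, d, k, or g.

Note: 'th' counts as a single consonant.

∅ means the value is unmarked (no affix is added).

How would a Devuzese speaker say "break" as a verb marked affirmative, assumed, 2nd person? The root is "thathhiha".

Attach polarity affirmative -ah → thathhihaah.
Attach evidentiality assumed -eth (after consonant 'h') → thathhihaaheth.
Attach person 2nd person -ez → thathhihaahethez.
Apply vowel deletion: thathhihaahethez → thathhihahethez.
Nasal assimilation: no change.

thathhihahethez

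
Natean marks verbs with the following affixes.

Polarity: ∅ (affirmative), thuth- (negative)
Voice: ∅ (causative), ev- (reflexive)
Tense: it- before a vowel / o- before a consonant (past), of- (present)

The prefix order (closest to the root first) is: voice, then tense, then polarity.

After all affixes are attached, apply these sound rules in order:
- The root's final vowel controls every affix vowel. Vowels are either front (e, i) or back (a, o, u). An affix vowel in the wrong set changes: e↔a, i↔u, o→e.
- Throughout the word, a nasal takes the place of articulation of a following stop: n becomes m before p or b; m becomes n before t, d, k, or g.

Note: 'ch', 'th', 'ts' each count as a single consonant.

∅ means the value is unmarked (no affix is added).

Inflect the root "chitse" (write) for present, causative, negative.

voice = causative: zero marking, form stays chitse.
Attach tense present of- → ofchitse.
Attach polarity negative thuth- → thuthofchitse.
Apply vowel harmony: thuthofchitse → thithefchitse.
Nasal assimilation: no change.

thithefchitse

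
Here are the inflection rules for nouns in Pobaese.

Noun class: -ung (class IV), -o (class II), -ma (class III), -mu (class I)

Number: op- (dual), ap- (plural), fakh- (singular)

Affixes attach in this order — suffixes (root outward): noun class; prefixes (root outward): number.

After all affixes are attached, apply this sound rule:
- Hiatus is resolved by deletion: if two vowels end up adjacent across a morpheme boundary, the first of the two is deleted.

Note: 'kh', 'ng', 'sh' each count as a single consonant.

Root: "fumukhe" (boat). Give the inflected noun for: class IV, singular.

Attach number singular fakh- → fakhfumukhe.
Attach noun class class IV -ung → fakhfumukheung.
Apply vowel deletion: fakhfumukheung → fakhfumukhung.

fakhfumukhung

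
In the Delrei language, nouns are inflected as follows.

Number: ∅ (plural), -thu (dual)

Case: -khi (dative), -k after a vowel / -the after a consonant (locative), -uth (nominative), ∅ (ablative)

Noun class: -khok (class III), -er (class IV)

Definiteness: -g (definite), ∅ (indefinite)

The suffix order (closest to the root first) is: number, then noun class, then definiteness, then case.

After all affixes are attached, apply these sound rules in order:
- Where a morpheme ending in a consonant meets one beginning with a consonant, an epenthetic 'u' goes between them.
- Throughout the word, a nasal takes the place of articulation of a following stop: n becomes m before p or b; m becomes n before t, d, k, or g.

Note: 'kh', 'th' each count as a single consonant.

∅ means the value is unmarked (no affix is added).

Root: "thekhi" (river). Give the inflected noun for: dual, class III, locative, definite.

Attach number dual -thu → thekhithu.
Attach noun class class III -khok → thekhithukhok.
Attach definiteness definite -g → thekhithukhokg.
Attach case locative -the (after consonant 'g') → thekhithukhokgthe.
Apply epenthesis: thekhithukhokgthe → thekhithukhokuguthe.
Nasal assimilation: no change.

thekhithukhokuguthe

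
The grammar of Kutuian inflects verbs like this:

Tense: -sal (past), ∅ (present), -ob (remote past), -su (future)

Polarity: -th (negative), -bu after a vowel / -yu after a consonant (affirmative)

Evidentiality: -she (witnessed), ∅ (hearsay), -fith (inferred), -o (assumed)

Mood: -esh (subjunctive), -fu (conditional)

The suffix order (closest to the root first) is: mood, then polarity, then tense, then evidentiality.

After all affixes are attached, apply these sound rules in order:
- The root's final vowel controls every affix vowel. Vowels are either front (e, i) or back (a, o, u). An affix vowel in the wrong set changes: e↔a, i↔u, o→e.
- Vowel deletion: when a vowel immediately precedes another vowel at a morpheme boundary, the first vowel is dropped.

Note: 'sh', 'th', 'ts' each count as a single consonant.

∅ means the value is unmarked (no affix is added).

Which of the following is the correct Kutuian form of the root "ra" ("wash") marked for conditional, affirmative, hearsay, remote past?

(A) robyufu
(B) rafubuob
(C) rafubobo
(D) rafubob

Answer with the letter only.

D

Attach mood conditional -fu → rafu.
Attach polarity affirmative -bu (after vowel 'u') → rafubu.
Attach tense remote past -ob → rafubuob.
evidentiality = hearsay: zero marking, form stays rafubuob.
Vowel harmony: no change.
Apply vowel deletion: rafubuob → rafubob.
So the correct form is rafubob, option (D).
(B) rafubuob is wrong: it fails to apply the sound rule(s).
(A) robyufu is wrong: it has the affixes in the wrong order.
(C) rafubobo is wrong: it uses assumed instead of hearsay for evidentiality.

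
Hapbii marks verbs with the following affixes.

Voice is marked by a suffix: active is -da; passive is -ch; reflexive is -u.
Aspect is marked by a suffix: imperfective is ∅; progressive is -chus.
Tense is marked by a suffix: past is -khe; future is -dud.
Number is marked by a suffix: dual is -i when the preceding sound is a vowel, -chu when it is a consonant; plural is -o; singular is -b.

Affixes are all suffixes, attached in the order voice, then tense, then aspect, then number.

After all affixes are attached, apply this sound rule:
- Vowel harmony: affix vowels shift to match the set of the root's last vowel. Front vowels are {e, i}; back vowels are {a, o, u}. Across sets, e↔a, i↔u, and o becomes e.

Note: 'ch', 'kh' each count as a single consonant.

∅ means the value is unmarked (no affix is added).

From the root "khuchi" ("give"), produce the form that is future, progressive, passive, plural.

khuchichdidchise

Attach voice passive -ch → khuchich.
Attach tense future -dud → khuchichdud.
Attach aspect progressive -chus → khuchichdudchus.
Attach number plural -o → khuchichdudchuso.
Apply vowel harmony: khuchichdudchuso → khuchichdidchise.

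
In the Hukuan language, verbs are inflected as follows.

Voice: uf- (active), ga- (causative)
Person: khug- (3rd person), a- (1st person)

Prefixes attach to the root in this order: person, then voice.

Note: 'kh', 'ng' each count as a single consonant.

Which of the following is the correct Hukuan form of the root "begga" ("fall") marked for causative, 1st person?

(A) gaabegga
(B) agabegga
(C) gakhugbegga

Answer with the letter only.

A

Attach person 1st person a- → abegga.
Attach voice causative ga- → gaabegga.
So the correct form is gaabegga, option (A).
(B) agabegga is wrong: it has the affixes in the wrong order.
(C) gakhugbegga is wrong: it uses 3rd person instead of 1st person for person.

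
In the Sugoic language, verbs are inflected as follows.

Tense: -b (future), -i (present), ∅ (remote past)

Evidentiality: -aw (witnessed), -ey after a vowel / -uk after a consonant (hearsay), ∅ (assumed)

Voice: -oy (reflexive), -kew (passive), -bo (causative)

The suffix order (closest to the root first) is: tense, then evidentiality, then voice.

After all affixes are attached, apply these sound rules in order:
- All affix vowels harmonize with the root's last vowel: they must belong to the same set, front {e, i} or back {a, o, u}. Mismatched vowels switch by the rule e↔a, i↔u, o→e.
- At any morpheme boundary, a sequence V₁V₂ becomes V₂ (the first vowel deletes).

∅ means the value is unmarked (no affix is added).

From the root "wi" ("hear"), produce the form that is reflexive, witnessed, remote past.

tense = remote past: zero marking, form stays wi.
Attach evidentiality witnessed -aw → wiaw.
Attach voice reflexive -oy → wiawoy.
Apply vowel harmony: wiawoy → wiewey.
Apply vowel deletion: wiewey → wewey.

wewey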